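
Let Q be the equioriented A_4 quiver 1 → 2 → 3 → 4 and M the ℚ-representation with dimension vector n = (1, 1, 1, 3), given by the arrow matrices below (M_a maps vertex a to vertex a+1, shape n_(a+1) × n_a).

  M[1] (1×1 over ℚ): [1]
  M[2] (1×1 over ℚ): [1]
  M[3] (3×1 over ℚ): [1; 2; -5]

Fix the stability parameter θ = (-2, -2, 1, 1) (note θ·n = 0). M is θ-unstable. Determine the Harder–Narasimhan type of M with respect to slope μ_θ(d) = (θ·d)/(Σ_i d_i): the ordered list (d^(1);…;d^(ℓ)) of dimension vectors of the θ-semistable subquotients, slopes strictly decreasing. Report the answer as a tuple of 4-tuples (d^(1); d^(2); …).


Barcode: M ≅ I[1,4], I[4,4]^2. HN layers by μ_θ (2 steps, strictly decreasing):
  μ^(1)=1; μ^(2)=-2

((0, 0, 1, 3); (1, 1, 0, 0))


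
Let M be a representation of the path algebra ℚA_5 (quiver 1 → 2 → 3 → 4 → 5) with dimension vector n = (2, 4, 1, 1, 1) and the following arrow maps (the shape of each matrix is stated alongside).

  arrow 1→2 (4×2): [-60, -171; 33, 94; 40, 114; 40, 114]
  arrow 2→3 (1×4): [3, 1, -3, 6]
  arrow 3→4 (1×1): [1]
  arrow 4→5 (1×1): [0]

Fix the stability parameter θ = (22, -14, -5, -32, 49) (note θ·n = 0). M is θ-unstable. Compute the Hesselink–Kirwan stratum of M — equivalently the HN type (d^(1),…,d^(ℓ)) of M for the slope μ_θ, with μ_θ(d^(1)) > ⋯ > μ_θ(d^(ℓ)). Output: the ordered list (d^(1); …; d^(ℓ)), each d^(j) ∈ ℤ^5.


Interval decomposition of M: I[1,2], I[1,4], I[2,2]^2, I[5,5].
HN type (ℓ=4): μ^(1)=49; μ^(2)=4; μ^(3)=-29/4; μ^(4)=-14

((0, 0, 0, 0, 1); (1, 1, 0, 0, 0); (1, 1, 1, 1, 0); (0, 2, 0, 0, 0))


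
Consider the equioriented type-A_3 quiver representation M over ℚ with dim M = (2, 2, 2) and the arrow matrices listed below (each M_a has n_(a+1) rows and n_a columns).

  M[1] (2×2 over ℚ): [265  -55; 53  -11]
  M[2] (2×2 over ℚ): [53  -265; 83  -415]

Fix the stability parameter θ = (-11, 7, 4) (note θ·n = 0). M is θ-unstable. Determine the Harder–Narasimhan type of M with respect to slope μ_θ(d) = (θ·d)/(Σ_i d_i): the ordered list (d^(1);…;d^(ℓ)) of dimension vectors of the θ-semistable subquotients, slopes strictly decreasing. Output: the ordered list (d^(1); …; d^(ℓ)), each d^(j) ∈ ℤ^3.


Via rank(M_{q-1}∘⋯∘M_p): M ≅ I[1,1], I[1,2], I[2,3], I[3,3].
μ_θ-semistable layers: μ^(1)=7; μ^(2)=11/2; μ^(3)=4; μ^(4)=-11

((0, 1, 0); (0, 1, 1); (0, 0, 1); (2, 0, 0))


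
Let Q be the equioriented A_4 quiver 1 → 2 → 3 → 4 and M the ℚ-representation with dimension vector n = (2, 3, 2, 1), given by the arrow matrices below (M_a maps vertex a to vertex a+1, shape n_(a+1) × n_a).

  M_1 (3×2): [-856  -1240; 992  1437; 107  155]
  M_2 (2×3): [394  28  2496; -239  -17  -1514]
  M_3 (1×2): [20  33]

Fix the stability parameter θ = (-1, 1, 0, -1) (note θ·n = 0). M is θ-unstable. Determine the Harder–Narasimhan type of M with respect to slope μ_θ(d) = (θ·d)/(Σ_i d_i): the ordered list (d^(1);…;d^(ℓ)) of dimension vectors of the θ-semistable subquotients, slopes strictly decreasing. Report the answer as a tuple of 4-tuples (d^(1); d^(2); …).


Interval decomposition of M: I[1,3], I[1,4], I[2,2].
HN type (ℓ=4): μ^(1)=1; μ^(2)=1/2; μ^(3)=0; μ^(4)=-1

((0, 1, 0, 0); (0, 1, 1, 0); (0, 1, 1, 1); (2, 0, 0, 0))


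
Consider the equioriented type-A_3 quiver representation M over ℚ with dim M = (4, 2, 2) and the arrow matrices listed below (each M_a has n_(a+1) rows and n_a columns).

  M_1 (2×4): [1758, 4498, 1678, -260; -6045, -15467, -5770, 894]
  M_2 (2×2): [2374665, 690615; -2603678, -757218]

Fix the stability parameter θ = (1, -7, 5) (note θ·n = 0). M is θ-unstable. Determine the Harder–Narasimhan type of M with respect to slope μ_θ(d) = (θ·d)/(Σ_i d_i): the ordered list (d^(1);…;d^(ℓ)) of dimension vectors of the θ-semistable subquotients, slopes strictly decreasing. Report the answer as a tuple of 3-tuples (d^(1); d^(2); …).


Barcode: M ≅ I[1,1]^2, I[1,2], I[1,3], I[3,3]. HN layers by μ_θ (3 steps, strictly decreasing):
  μ^(1)=5; μ^(2)=1; μ^(3)=-3

((0, 0, 2); (2, 0, 0); (2, 2, 0))


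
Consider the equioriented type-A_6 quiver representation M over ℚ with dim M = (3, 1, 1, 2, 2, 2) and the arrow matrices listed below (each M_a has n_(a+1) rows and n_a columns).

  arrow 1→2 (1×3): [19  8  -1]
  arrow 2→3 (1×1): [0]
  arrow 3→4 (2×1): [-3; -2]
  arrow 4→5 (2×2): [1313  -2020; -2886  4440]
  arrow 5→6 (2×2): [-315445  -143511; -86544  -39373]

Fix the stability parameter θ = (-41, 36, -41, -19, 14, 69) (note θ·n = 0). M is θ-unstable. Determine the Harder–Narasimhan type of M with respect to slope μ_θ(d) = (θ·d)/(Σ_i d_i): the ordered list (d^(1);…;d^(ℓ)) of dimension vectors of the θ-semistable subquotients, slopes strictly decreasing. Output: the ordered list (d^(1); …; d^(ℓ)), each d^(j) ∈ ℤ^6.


Barcode: M ≅ I[1,1]^2, I[1,2], I[3,6], I[4,4], I[5,6]. HN layers by μ_θ (5 steps, strictly decreasing):
  μ^(1)=69; μ^(2)=36; μ^(3)=14; μ^(4)=-19; μ^(5)=-41

((0, 0, 0, 0, 0, 2); (0, 1, 0, 0, 0, 0); (0, 0, 0, 0, 2, 0); (0, 0, 0, 2, 0, 0); (3, 0, 1, 0, 0, 0))


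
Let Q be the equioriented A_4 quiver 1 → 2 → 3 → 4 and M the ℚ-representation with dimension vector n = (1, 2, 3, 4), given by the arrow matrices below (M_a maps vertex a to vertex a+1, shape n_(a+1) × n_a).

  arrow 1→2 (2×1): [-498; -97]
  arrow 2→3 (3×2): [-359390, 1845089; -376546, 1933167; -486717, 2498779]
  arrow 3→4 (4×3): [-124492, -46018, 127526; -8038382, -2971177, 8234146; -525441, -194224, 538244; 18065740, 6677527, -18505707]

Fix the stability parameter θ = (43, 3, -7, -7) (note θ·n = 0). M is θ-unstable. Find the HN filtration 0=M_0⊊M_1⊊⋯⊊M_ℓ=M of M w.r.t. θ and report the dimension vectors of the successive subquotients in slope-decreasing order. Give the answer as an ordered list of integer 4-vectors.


Barcode: M ≅ I[1,4], I[2,4], I[3,4], I[4,4]. HN layers by μ_θ (3 steps, strictly decreasing):
  μ^(1)=8; μ^(2)=-11/3; μ^(3)=-7

((1, 1, 1, 1); (0, 1, 1, 1); (0, 0, 1, 2))


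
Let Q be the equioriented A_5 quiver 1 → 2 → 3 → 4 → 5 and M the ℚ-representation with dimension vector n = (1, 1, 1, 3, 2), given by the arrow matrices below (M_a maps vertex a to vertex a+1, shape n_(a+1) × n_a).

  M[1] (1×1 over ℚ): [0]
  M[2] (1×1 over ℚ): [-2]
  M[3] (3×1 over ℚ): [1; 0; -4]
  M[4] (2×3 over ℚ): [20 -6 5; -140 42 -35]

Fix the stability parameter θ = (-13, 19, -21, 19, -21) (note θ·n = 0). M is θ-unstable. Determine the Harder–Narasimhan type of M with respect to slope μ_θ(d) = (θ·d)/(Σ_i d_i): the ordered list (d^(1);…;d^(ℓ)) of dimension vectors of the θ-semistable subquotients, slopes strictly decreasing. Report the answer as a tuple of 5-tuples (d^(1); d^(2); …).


Via rank(M_{q-1}∘⋯∘M_p): M ≅ I[1,1], I[2,4], I[4,4], I[4,5], I[5,5].
μ_θ-semistable layers: μ^(1)=19; μ^(2)=-1; μ^(3)=-13; μ^(4)=-21

((0, 0, 0, 2, 0); (0, 1, 1, 1, 1); (1, 0, 0, 0, 0); (0, 0, 0, 0, 1))


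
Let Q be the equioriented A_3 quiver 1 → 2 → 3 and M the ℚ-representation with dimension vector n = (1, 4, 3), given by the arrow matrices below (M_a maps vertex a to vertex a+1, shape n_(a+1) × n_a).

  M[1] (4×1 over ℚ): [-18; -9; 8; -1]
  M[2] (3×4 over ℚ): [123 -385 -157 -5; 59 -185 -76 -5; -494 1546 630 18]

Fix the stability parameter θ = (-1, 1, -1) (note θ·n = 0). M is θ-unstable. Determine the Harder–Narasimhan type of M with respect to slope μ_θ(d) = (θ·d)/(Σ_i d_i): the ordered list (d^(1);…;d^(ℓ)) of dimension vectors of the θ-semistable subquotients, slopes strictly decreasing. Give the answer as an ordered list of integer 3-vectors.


Barcode: M ≅ I[1,2], I[2,2], I[2,3]^2, I[3,3]. HN layers by μ_θ (3 steps, strictly decreasing):
  μ^(1)=1; μ^(2)=0; μ^(3)=-1

((0, 2, 0); (0, 2, 2); (1, 0, 1))


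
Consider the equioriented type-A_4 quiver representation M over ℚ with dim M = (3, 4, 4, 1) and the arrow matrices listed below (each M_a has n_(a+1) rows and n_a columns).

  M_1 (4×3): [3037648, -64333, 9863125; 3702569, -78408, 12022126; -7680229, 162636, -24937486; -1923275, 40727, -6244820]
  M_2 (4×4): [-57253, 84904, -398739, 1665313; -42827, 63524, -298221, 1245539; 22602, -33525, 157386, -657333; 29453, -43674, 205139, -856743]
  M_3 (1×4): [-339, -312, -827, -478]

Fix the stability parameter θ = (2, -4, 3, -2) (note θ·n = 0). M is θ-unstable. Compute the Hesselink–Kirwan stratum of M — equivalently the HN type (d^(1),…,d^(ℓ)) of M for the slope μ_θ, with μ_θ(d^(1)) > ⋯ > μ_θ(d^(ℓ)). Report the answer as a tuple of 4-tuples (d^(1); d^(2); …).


Via rank(M_{q-1}∘⋯∘M_p): M ≅ I[1,2], I[1,3], I[1,4], I[2,2], I[3,3]^2.
μ_θ-semistable layers: μ^(1)=3; μ^(2)=1/2; μ^(3)=-1; μ^(4)=-4

((0, 0, 3, 0); (0, 0, 1, 1); (3, 3, 0, 0); (0, 1, 0, 0))


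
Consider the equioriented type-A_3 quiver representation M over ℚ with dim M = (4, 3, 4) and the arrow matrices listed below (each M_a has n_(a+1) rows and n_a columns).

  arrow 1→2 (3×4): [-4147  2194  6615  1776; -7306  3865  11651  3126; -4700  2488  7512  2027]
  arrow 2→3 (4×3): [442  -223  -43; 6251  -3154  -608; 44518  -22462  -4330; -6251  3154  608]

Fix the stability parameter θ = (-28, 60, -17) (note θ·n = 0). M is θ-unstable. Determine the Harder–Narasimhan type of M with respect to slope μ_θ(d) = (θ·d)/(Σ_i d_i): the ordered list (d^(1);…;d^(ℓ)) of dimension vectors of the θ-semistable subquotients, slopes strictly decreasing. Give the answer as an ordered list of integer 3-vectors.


Via rank(M_{q-1}∘⋯∘M_p): M ≅ I[1,1], I[1,2], I[1,3]^2, I[3,3]^2.
μ_θ-semistable layers: μ^(1)=60; μ^(2)=43/2; μ^(3)=-17; μ^(4)=-28

((0, 1, 0); (0, 2, 2); (0, 0, 2); (4, 0, 0))


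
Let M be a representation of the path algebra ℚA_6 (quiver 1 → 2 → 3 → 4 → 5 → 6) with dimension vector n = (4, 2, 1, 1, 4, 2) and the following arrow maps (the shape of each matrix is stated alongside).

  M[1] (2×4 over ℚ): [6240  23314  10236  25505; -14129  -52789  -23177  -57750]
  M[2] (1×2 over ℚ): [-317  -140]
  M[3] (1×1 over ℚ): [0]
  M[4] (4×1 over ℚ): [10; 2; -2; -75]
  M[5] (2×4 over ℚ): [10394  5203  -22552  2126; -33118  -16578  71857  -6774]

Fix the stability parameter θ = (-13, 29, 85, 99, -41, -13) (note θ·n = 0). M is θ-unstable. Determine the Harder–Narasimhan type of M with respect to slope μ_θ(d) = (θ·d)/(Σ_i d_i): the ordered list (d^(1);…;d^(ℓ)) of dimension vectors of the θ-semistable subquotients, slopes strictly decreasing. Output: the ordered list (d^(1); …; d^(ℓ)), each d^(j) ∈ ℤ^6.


Barcode: M ≅ I[1,1]^2, I[1,2], I[1,3], I[4,5], I[5,5], I[5,6]^2. HN layers by μ_θ (4 steps, strictly decreasing):
  μ^(1)=85; μ^(2)=29; μ^(3)=-13; μ^(4)=-41

((0, 0, 1, 0, 0, 0); (0, 2, 0, 1, 1, 0); (4, 0, 0, 0, 0, 2); (0, 0, 0, 0, 3, 0))


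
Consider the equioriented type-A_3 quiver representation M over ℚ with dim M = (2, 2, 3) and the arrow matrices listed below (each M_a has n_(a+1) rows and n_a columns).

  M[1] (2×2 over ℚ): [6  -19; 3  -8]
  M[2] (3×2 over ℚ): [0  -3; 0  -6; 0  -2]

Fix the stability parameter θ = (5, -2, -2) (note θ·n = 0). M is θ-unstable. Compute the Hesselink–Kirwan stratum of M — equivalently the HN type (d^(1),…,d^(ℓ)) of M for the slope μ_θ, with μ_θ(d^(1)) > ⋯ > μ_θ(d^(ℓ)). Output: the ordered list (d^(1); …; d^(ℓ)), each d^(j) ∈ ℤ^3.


Barcode: M ≅ I[1,2], I[1,3], I[3,3]^2. HN layers by μ_θ (3 steps, strictly decreasing):
  μ^(1)=3/2; μ^(2)=1/3; μ^(3)=-2

((1, 1, 0); (1, 1, 1); (0, 0, 2))


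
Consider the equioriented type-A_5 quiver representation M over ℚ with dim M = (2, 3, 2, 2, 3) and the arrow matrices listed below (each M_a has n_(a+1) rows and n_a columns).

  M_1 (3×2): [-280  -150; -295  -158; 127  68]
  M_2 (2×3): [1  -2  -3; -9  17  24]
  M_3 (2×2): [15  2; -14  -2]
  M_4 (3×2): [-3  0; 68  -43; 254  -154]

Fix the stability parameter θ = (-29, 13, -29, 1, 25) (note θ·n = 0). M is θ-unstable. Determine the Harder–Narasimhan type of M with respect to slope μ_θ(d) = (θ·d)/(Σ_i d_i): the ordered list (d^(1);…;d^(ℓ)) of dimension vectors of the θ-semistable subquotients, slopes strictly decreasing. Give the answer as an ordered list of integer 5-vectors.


Interval decomposition of M: I[1,5]^2, I[2,2], I[5,5].
HN type (ℓ=5): μ^(1)=25; μ^(2)=13; μ^(3)=1; μ^(4)=-8; μ^(5)=-29

((0, 0, 0, 0, 3); (0, 1, 0, 0, 0); (0, 0, 0, 2, 0); (0, 2, 2, 0, 0); (2, 0, 0, 0, 0))


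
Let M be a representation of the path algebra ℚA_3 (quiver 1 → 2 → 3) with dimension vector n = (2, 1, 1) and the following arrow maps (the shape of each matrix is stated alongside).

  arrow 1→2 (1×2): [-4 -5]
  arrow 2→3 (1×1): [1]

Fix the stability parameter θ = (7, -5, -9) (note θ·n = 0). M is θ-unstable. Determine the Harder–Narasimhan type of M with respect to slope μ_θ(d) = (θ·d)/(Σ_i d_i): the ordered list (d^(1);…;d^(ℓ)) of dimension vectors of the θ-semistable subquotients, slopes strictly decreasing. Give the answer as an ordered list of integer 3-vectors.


Interval decomposition of M: I[1,1], I[1,3].
HN type (ℓ=2): μ^(1)=7; μ^(2)=-7/3

((1, 0, 0); (1, 1, 1))


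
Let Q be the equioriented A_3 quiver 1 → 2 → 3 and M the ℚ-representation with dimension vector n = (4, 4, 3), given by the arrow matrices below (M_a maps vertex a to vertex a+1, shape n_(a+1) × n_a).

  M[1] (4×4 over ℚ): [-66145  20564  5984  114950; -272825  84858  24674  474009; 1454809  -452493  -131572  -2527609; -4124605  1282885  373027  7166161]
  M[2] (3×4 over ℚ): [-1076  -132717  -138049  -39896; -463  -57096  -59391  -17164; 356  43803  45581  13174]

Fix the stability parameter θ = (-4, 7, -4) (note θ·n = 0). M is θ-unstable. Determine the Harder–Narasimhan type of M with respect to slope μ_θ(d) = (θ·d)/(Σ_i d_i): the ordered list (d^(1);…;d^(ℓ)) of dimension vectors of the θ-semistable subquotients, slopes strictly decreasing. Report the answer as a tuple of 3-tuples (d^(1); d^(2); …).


Interval decomposition of M: I[1,2], I[1,3]^3.
HN type (ℓ=3): μ^(1)=7; μ^(2)=3/2; μ^(3)=-4

((0, 1, 0); (0, 3, 3); (4, 0, 0))


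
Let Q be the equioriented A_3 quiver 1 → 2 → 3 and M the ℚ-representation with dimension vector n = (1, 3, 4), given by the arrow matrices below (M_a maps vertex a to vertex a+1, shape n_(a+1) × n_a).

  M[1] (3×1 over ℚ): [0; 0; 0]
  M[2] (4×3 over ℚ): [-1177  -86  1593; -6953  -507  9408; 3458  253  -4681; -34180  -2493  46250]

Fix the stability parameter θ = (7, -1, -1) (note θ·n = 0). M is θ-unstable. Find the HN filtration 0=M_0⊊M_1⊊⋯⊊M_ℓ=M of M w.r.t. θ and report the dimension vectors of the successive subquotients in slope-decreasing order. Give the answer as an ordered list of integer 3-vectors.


Via rank(M_{q-1}∘⋯∘M_p): M ≅ I[1,1], I[2,3]^3, I[3,3].
μ_θ-semistable layers: μ^(1)=7; μ^(2)=-1

((1, 0, 0); (0, 3, 4))


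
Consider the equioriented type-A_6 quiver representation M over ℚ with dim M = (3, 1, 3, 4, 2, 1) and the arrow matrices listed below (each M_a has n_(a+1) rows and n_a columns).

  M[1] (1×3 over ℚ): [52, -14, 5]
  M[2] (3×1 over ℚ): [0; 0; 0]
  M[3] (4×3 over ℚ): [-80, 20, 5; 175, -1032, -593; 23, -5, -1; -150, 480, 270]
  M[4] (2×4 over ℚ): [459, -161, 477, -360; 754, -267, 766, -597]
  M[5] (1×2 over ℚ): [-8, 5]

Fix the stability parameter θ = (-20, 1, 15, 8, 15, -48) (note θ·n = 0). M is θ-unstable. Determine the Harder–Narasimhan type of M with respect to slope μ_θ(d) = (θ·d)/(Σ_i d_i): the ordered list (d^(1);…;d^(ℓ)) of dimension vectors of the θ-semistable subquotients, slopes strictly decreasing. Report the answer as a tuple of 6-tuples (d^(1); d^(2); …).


Interval decomposition of M: I[1,1]^2, I[1,2], I[3,4], I[3,5], I[3,6], I[4,4].
HN type (ℓ=6): μ^(1)=15; μ^(2)=23/2; μ^(3)=8; μ^(4)=1; μ^(5)=-5/2; μ^(6)=-20

((0, 0, 0, 0, 1, 0); (0, 0, 2, 2, 0, 0); (0, 0, 0, 1, 0, 0); (0, 1, 0, 0, 0, 0); (0, 0, 1, 1, 1, 1); (3, 0, 0, 0, 0, 0))


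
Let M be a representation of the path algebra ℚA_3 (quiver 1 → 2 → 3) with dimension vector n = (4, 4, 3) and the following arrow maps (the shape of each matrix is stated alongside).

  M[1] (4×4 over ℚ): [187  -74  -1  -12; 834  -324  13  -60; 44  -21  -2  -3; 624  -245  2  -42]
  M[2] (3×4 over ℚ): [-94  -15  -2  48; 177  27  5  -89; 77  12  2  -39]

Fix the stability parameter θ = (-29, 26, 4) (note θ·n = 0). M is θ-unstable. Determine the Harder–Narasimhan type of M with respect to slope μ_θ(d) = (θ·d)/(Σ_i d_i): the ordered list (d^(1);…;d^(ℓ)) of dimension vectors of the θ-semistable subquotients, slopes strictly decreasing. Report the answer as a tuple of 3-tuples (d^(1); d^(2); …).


Barcode: M ≅ I[1,2], I[1,3]^3. HN layers by μ_θ (3 steps, strictly decreasing):
  μ^(1)=26; μ^(2)=15; μ^(3)=-29

((0, 1, 0); (0, 3, 3); (4, 0, 0))


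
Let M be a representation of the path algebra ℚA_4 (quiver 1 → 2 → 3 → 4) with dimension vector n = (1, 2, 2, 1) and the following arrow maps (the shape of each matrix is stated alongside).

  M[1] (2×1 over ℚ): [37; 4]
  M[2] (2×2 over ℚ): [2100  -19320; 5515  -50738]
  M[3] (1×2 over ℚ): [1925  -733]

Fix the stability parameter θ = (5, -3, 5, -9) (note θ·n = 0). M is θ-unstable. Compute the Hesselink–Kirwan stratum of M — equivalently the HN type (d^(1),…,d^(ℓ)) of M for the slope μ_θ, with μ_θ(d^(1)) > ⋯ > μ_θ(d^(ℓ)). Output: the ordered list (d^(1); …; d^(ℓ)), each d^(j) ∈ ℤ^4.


Barcode: M ≅ I[1,4], I[2,2], I[3,3]. HN layers by μ_θ (3 steps, strictly decreasing):
  μ^(1)=5; μ^(2)=-1/2; μ^(3)=-3

((0, 0, 1, 0); (1, 1, 1, 1); (0, 1, 0, 0))


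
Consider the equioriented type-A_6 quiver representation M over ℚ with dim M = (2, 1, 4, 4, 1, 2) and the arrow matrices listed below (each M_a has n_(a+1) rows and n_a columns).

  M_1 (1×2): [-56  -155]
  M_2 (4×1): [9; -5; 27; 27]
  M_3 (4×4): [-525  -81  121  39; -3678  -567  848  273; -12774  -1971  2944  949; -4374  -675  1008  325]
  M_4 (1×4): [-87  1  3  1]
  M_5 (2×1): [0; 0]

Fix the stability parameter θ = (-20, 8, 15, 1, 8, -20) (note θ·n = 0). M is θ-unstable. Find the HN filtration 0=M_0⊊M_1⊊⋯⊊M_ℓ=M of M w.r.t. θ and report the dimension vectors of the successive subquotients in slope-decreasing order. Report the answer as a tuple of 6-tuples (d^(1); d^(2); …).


Via rank(M_{q-1}∘⋯∘M_p): M ≅ I[1,1], I[1,3], I[3,3], I[3,4], I[3,5], I[4,4]^2, I[6,6]^2.
μ_θ-semistable layers: μ^(1)=15; μ^(2)=8; μ^(3)=1; μ^(4)=-20

((0, 0, 2, 0, 0, 0); (0, 1, 2, 2, 1, 0); (0, 0, 0, 2, 0, 0); (2, 0, 0, 0, 0, 2))


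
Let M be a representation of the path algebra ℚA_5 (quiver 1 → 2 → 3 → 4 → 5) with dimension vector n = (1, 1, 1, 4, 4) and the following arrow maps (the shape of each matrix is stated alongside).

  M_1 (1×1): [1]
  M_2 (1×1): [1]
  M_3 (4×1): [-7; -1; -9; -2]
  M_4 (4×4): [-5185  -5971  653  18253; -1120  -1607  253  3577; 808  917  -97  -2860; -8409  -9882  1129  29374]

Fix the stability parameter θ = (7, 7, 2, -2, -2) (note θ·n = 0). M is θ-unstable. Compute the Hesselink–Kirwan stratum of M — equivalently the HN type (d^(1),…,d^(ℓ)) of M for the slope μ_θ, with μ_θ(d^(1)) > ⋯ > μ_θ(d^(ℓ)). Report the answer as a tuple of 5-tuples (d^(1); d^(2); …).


Via rank(M_{q-1}∘⋯∘M_p): M ≅ I[1,5], I[4,5]^3.
μ_θ-semistable layers: μ^(1)=12/5; μ^(2)=-2

((1, 1, 1, 1, 1); (0, 0, 0, 3, 3))


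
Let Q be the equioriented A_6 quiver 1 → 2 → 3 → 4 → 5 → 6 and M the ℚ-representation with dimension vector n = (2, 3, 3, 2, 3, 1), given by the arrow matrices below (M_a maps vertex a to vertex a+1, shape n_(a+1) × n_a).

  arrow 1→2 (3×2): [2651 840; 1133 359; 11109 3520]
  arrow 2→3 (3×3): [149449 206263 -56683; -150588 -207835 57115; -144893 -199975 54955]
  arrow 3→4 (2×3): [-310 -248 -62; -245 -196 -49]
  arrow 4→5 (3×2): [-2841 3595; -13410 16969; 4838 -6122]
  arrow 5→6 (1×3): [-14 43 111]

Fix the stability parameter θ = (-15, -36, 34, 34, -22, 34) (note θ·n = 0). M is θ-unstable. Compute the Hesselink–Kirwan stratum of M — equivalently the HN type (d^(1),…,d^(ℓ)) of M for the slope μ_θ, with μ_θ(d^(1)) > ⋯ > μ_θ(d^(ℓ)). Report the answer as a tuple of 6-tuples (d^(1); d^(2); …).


Via rank(M_{q-1}∘⋯∘M_p): M ≅ I[1,3]^2, I[2,2], I[3,6], I[4,5], I[5,5].
μ_θ-semistable layers: μ^(1)=34; μ^(2)=46/3; μ^(3)=6; μ^(4)=-22; μ^(5)=-51/2; μ^(6)=-36

((0, 0, 2, 0, 0, 1); (0, 0, 1, 1, 1, 0); (0, 0, 0, 1, 1, 0); (0, 0, 0, 0, 1, 0); (2, 2, 0, 0, 0, 0); (0, 1, 0, 0, 0, 0))


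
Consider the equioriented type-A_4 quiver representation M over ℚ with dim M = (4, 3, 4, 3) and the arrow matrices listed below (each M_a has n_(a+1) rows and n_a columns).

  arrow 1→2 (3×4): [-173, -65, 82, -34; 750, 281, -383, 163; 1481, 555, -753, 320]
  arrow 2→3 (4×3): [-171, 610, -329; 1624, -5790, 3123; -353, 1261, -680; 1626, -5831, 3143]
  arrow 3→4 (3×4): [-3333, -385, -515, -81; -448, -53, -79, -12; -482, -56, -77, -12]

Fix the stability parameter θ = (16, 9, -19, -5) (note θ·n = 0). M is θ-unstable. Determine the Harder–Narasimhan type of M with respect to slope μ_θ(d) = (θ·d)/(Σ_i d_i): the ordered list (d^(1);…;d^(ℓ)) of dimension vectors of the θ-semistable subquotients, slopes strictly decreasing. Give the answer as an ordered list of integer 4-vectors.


Interval decomposition of M: I[1,1], I[1,3], I[1,4]^2, I[3,4].
HN type (ℓ=5): μ^(1)=16; μ^(2)=2; μ^(3)=1/4; μ^(4)=-5; μ^(5)=-19

((1, 0, 0, 0); (1, 1, 1, 0); (2, 2, 2, 2); (0, 0, 0, 1); (0, 0, 1, 0))


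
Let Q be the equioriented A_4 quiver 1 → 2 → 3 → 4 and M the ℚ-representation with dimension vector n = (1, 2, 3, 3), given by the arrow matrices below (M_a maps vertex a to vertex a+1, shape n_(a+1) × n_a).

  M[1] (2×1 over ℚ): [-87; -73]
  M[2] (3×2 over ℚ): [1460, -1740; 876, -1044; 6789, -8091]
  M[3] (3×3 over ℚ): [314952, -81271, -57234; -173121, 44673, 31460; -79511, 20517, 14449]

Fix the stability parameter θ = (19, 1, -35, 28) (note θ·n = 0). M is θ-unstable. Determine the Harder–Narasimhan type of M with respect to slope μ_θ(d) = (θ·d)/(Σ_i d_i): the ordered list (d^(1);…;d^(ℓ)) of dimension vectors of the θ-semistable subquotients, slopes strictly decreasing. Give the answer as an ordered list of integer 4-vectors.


Barcode: M ≅ I[1,2], I[2,4], I[3,4]^2. HN layers by μ_θ (4 steps, strictly decreasing):
  μ^(1)=28; μ^(2)=10; μ^(3)=-17; μ^(4)=-35

((0, 0, 0, 3); (1, 1, 0, 0); (0, 1, 1, 0); (0, 0, 2, 0))


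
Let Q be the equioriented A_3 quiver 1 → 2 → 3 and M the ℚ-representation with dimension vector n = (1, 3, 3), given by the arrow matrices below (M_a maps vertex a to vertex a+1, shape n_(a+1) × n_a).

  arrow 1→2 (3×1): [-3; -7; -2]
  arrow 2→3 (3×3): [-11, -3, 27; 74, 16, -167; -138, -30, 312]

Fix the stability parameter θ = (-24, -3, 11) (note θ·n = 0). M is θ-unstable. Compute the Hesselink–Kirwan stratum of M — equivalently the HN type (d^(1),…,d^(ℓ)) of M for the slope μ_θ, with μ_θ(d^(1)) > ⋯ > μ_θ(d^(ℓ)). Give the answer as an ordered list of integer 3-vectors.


Interval decomposition of M: I[1,2], I[2,3]^2, I[3,3].
HN type (ℓ=3): μ^(1)=11; μ^(2)=-3; μ^(3)=-24

((0, 0, 3); (0, 3, 0); (1, 0, 0))


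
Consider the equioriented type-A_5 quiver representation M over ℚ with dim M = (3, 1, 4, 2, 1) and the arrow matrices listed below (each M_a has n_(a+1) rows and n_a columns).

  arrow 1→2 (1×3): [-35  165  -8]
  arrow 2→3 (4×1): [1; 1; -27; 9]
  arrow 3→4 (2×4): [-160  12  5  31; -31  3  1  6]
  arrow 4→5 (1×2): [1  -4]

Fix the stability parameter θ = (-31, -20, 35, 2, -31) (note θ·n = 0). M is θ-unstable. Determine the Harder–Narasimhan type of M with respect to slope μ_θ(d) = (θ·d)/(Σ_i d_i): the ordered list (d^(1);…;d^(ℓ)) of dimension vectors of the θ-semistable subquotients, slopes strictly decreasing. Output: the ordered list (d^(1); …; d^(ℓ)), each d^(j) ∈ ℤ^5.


Barcode: M ≅ I[1,1]^2, I[1,4], I[3,3]^2, I[3,5]. HN layers by μ_θ (5 steps, strictly decreasing):
  μ^(1)=35; μ^(2)=37/2; μ^(3)=2; μ^(4)=-20; μ^(5)=-31

((0, 0, 2, 0, 0); (0, 0, 1, 1, 0); (0, 0, 1, 1, 1); (0, 1, 0, 0, 0); (3, 0, 0, 0, 0))


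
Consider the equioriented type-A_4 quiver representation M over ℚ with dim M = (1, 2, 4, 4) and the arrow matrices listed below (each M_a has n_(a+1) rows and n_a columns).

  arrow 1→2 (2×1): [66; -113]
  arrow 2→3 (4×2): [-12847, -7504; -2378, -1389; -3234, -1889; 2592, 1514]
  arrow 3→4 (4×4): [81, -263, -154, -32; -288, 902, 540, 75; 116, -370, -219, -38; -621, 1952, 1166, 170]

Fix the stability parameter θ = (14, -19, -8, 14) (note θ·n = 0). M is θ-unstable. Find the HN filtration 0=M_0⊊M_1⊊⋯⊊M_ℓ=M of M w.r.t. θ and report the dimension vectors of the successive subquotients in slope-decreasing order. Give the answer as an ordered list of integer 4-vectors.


Interval decomposition of M: I[1,4], I[2,4], I[3,4]^2.
HN type (ℓ=4): μ^(1)=14; μ^(2)=-13/3; μ^(3)=-8; μ^(4)=-19

((0, 0, 0, 4); (1, 1, 1, 0); (0, 0, 3, 0); (0, 1, 0, 0))


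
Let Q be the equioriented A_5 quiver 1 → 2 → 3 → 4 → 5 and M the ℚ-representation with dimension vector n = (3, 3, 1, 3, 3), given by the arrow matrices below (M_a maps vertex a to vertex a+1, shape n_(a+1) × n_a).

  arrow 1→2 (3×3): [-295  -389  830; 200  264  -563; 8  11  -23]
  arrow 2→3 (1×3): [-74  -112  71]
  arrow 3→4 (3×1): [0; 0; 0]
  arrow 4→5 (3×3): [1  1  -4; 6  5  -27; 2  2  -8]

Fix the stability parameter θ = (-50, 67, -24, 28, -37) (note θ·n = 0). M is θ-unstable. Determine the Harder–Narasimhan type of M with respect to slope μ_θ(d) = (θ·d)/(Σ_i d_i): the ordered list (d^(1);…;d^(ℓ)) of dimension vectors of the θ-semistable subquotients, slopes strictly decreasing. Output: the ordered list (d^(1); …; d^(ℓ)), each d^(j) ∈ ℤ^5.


Via rank(M_{q-1}∘⋯∘M_p): M ≅ I[1,2]^2, I[1,3], I[4,4], I[4,5]^2, I[5,5].
μ_θ-semistable layers: μ^(1)=67; μ^(2)=28; μ^(3)=43/2; μ^(4)=-9/2; μ^(5)=-37; μ^(6)=-50

((0, 2, 0, 0, 0); (0, 0, 0, 1, 0); (0, 1, 1, 0, 0); (0, 0, 0, 2, 2); (0, 0, 0, 0, 1); (3, 0, 0, 0, 0))


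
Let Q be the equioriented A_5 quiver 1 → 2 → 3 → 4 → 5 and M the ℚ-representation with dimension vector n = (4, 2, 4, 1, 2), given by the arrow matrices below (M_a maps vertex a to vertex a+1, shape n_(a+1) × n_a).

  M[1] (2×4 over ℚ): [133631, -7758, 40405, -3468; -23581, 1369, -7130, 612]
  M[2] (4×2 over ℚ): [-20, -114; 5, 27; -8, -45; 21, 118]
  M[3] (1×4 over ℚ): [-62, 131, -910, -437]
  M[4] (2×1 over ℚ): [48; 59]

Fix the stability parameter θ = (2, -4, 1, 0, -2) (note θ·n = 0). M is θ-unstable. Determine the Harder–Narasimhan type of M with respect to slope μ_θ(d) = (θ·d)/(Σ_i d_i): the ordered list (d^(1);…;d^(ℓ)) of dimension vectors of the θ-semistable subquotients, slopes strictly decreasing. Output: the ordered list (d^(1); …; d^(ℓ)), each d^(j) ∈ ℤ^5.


Interval decomposition of M: I[1,1]^2, I[1,3], I[1,5], I[3,3]^2, I[5,5].
HN type (ℓ=5): μ^(1)=2; μ^(2)=1; μ^(3)=-1/3; μ^(4)=-1; μ^(5)=-2

((2, 0, 0, 0, 0); (0, 0, 3, 0, 0); (0, 0, 1, 1, 1); (2, 2, 0, 0, 0); (0, 0, 0, 0, 1))


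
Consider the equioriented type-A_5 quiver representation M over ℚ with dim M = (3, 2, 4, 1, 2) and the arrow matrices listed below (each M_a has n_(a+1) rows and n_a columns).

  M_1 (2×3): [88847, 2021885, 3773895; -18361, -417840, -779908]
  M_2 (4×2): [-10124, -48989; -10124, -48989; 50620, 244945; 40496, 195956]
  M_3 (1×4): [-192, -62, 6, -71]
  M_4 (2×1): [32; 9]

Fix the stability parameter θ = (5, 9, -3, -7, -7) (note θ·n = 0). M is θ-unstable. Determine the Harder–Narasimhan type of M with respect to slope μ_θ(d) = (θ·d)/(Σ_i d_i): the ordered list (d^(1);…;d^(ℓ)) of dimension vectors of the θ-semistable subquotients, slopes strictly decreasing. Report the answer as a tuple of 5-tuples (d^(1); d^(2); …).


Barcode: M ≅ I[1,1], I[1,2], I[1,3], I[3,3]^2, I[3,5], I[5,5]. HN layers by μ_θ (6 steps, strictly decreasing):
  μ^(1)=9; μ^(2)=5; μ^(3)=11/3; μ^(4)=-3; μ^(5)=-17/3; μ^(6)=-7

((0, 1, 0, 0, 0); (2, 0, 0, 0, 0); (1, 1, 1, 0, 0); (0, 0, 2, 0, 0); (0, 0, 1, 1, 1); (0, 0, 0, 0, 1))


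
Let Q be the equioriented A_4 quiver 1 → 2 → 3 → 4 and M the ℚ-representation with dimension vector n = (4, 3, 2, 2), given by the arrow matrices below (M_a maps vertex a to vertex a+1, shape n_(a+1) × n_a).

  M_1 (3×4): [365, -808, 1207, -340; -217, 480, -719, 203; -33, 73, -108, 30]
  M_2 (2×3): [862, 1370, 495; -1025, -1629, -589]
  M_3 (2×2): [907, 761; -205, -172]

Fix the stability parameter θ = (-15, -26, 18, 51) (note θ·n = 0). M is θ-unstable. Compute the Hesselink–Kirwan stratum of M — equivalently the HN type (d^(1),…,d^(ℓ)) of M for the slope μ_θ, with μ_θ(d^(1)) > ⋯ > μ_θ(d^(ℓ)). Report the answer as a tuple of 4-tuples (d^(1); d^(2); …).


Via rank(M_{q-1}∘⋯∘M_p): M ≅ I[1,1], I[1,2], I[1,4]^2.
μ_θ-semistable layers: μ^(1)=51; μ^(2)=18; μ^(3)=-15; μ^(4)=-41/2

((0, 0, 0, 2); (0, 0, 2, 0); (1, 0, 0, 0); (3, 3, 0, 0))


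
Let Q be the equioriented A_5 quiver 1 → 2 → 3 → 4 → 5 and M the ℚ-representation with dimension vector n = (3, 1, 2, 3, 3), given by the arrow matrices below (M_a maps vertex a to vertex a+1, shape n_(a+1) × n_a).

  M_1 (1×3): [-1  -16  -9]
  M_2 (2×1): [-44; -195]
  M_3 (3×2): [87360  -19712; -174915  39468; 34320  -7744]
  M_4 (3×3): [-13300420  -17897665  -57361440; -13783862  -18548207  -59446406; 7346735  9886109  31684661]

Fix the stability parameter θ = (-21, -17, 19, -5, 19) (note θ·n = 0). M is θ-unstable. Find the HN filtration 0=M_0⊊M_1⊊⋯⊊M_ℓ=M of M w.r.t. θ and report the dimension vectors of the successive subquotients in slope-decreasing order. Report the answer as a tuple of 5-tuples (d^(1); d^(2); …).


Barcode: M ≅ I[1,1]^2, I[1,3], I[3,5], I[4,4], I[4,5], I[5,5]. HN layers by μ_θ (5 steps, strictly decreasing):
  μ^(1)=19; μ^(2)=7; μ^(3)=-5; μ^(4)=-17; μ^(5)=-21

((0, 0, 1, 0, 3); (0, 0, 1, 1, 0); (0, 0, 0, 2, 0); (0, 1, 0, 0, 0); (3, 0, 0, 0, 0))


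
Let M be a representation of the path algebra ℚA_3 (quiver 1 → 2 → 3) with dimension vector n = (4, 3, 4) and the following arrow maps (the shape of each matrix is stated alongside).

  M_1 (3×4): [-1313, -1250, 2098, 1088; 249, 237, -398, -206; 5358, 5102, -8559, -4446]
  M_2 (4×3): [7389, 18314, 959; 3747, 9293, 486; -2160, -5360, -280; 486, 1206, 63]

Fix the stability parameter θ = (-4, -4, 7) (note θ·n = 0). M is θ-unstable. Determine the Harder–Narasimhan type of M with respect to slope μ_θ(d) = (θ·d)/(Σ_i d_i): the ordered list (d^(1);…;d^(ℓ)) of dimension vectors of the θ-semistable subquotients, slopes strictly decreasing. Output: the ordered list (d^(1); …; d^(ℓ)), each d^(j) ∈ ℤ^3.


Interval decomposition of M: I[1,1], I[1,3]^3, I[3,3].
HN type (ℓ=2): μ^(1)=7; μ^(2)=-4

((0, 0, 4); (4, 3, 0))


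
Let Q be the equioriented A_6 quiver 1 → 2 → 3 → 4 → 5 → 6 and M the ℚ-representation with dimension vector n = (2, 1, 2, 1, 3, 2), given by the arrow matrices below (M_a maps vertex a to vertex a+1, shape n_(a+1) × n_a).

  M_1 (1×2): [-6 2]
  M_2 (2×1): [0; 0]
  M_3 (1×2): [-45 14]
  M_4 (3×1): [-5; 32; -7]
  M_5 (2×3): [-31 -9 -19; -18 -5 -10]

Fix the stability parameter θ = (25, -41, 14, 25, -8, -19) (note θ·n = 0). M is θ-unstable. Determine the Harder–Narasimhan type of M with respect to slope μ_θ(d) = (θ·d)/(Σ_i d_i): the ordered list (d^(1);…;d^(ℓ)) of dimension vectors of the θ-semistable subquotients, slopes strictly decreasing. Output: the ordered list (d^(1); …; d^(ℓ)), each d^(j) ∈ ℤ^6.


Interval decomposition of M: I[1,1], I[1,2], I[3,3], I[3,5], I[5,6]^2.
HN type (ℓ=5): μ^(1)=25; μ^(2)=14; μ^(3)=31/3; μ^(4)=-8; μ^(5)=-27/2

((1, 0, 0, 0, 0, 0); (0, 0, 1, 0, 0, 0); (0, 0, 1, 1, 1, 0); (1, 1, 0, 0, 0, 0); (0, 0, 0, 0, 2, 2))


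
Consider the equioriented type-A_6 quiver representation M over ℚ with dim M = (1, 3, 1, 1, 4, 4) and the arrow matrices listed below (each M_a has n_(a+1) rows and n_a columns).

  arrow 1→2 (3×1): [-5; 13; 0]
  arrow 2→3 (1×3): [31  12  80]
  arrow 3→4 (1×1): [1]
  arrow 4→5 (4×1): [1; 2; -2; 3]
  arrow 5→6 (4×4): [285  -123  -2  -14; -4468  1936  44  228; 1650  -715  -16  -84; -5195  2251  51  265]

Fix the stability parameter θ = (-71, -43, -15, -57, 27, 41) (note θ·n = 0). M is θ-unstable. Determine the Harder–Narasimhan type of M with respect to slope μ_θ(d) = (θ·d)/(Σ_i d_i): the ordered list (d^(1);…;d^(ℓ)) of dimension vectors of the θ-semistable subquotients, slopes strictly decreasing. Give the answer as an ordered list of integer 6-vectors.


Via rank(M_{q-1}∘⋯∘M_p): M ≅ I[1,6], I[2,2]^2, I[5,6]^3.
μ_θ-semistable layers: μ^(1)=41; μ^(2)=27; μ^(3)=-36; μ^(4)=-43; μ^(5)=-71

((0, 0, 0, 0, 0, 4); (0, 0, 0, 0, 4, 0); (0, 0, 1, 1, 0, 0); (0, 3, 0, 0, 0, 0); (1, 0, 0, 0, 0, 0))


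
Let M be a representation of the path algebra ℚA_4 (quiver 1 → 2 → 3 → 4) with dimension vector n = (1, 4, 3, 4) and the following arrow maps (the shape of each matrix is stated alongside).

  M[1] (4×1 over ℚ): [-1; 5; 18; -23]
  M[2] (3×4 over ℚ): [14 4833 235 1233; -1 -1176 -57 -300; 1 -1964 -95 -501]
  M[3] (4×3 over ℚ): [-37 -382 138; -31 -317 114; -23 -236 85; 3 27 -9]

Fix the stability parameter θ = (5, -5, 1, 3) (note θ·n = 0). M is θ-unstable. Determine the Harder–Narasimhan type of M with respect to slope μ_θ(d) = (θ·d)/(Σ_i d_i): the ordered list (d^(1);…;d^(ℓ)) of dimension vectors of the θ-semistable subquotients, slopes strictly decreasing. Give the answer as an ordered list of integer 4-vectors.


Barcode: M ≅ I[1,4], I[2,2], I[2,4]^2, I[4,4]. HN layers by μ_θ (4 steps, strictly decreasing):
  μ^(1)=3; μ^(2)=1; μ^(3)=0; μ^(4)=-5

((0, 0, 0, 4); (0, 0, 3, 0); (1, 1, 0, 0); (0, 3, 0, 0))


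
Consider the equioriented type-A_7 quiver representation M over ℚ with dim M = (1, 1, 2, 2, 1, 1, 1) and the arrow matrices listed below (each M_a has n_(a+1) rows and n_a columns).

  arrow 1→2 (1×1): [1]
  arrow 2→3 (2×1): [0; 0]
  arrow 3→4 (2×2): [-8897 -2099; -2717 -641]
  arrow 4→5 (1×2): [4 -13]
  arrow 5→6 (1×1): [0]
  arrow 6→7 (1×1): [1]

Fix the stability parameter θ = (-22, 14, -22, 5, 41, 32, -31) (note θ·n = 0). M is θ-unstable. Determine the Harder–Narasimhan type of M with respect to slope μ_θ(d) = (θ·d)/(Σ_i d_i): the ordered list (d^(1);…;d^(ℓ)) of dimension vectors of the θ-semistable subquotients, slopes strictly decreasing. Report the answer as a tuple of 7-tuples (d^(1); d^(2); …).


Via rank(M_{q-1}∘⋯∘M_p): M ≅ I[1,2], I[3,4], I[3,5], I[6,7].
μ_θ-semistable layers: μ^(1)=41; μ^(2)=14; μ^(3)=5; μ^(4)=1/2; μ^(5)=-22

((0, 0, 0, 0, 1, 0, 0); (0, 1, 0, 0, 0, 0, 0); (0, 0, 0, 2, 0, 0, 0); (0, 0, 0, 0, 0, 1, 1); (1, 0, 2, 0, 0, 0, 0))


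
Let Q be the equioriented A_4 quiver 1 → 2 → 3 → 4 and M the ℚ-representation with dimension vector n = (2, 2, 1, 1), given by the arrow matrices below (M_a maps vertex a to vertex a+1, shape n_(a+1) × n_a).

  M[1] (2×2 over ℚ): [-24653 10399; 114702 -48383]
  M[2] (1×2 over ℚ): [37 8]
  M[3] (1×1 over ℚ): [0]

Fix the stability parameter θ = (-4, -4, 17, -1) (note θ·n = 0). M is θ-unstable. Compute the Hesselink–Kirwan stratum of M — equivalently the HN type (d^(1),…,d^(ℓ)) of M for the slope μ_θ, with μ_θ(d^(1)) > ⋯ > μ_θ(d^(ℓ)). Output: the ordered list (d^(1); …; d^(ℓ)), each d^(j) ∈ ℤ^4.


Via rank(M_{q-1}∘⋯∘M_p): M ≅ I[1,2], I[1,3], I[4,4].
μ_θ-semistable layers: μ^(1)=17; μ^(2)=-1; μ^(3)=-4

((0, 0, 1, 0); (0, 0, 0, 1); (2, 2, 0, 0))


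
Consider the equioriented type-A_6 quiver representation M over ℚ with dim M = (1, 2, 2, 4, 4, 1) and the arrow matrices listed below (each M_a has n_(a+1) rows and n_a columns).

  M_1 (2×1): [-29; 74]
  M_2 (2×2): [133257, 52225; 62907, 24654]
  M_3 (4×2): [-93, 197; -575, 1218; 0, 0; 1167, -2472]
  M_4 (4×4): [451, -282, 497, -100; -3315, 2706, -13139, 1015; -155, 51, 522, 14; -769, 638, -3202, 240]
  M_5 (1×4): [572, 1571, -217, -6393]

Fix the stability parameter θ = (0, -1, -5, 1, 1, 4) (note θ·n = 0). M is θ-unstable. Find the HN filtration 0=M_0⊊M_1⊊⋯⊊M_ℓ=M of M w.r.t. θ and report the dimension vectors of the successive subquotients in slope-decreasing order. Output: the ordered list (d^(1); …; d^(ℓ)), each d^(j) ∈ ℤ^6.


Barcode: M ≅ I[1,5], I[2,6], I[4,5]^2. HN layers by μ_θ (4 steps, strictly decreasing):
  μ^(1)=4; μ^(2)=1; μ^(3)=-2; μ^(4)=-3

((0, 0, 0, 0, 0, 1); (0, 0, 0, 4, 4, 0); (1, 1, 1, 0, 0, 0); (0, 1, 1, 0, 0, 0))


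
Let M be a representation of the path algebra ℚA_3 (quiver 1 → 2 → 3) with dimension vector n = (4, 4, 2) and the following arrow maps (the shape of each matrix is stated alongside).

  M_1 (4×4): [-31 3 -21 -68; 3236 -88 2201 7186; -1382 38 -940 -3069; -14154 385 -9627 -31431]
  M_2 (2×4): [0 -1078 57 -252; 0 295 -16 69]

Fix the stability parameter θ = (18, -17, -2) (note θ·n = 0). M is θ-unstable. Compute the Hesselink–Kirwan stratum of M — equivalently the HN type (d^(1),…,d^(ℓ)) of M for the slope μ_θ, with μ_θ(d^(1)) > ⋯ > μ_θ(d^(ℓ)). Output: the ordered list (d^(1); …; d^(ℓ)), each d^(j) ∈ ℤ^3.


Via rank(M_{q-1}∘⋯∘M_p): M ≅ I[1,2]^2, I[1,3]^2.
μ_θ-semistable layers: μ^(1)=1/2; μ^(2)=-1/3

((2, 2, 0); (2, 2, 2))


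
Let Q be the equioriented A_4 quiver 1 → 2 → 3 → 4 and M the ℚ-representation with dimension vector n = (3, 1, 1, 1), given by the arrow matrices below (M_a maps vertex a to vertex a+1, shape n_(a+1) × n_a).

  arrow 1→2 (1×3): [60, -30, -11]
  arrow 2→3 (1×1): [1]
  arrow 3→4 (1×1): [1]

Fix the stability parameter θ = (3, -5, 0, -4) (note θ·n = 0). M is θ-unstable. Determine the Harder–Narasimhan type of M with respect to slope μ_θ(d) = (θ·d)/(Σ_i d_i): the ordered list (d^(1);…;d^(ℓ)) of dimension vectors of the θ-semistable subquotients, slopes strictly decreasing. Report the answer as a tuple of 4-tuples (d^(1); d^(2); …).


Barcode: M ≅ I[1,1]^2, I[1,4]. HN layers by μ_θ (2 steps, strictly decreasing):
  μ^(1)=3; μ^(2)=-3/2

((2, 0, 0, 0); (1, 1, 1, 1))


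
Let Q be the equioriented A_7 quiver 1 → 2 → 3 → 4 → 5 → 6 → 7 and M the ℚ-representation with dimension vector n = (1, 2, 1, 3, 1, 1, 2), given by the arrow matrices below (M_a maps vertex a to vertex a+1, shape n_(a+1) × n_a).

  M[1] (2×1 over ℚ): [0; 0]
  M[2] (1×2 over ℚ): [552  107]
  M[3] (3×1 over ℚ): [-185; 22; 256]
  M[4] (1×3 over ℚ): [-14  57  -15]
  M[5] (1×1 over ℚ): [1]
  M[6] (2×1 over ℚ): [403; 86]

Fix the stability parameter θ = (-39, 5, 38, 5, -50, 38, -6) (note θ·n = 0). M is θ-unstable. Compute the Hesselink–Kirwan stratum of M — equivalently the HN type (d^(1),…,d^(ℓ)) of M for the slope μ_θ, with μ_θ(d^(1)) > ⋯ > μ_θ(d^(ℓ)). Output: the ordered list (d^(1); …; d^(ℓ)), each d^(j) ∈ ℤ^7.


Interval decomposition of M: I[1,1], I[2,2], I[2,7], I[4,4]^2, I[7,7].
HN type (ℓ=5): μ^(1)=16; μ^(2)=5; μ^(3)=-1/2; μ^(4)=-6; μ^(5)=-39

((0, 0, 0, 0, 0, 1, 1); (0, 1, 0, 2, 0, 0, 0); (0, 1, 1, 1, 1, 0, 0); (0, 0, 0, 0, 0, 0, 1); (1, 0, 0, 0, 0, 0, 0))


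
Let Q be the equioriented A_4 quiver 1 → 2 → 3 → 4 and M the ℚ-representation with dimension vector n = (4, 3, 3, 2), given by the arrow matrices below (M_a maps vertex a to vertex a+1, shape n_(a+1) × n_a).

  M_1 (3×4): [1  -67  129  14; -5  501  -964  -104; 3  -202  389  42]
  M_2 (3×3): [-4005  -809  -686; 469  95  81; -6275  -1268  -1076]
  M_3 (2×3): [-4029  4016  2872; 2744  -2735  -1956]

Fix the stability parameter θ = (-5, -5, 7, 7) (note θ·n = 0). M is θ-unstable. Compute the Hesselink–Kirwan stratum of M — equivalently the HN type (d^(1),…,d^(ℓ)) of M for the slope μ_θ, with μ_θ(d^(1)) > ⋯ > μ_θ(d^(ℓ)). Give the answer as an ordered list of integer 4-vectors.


Interval decomposition of M: I[1,1], I[1,3], I[1,4]^2.
HN type (ℓ=2): μ^(1)=7; μ^(2)=-5

((0, 0, 3, 2); (4, 3, 0, 0))
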